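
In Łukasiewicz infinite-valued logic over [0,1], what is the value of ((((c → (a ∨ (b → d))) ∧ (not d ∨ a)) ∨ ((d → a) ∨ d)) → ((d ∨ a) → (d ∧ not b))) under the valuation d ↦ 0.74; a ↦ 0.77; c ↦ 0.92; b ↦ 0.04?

0.97

(b → d): min(1, 1 − 0.04 + 0.74) = 1
(a ∨ (b → d)) = max(0.77, 1) = 1
(c → (a ∨ (b → d))): min(1, 1 − 0.92 + 1) = 1
not d: Łukasiewicz ¬ gives 1 − 0.74 = 0.26
(not d ∨ a) = max(0.26, 0.77) = 0.77
((c → (a ∨ (b → d))) ∧ (not d ∨ a)) = min(1, 0.77) = 0.77
(d → a): min(1, 1 − 0.74 + 0.77) = 1
((d → a) ∨ d) = max(1, 0.74) = 1
(((c → (a ∨ (b → d))) ∧ (not d ∨ a)) ∨ ((d → a) ∨ d)) = max(0.77, 1) = 1
(d ∨ a) = max(0.74, 0.77) = 0.77
not b: Łukasiewicz ¬ gives 1 − 0.04 = 0.96
(d ∧ not b) = min(0.74, 0.96) = 0.74
((d ∨ a) → (d ∧ not b)): min(1, 1 − 0.77 + 0.74) = 0.97
((((c → (a ∨ (b → d))) ∧ (not d ∨ a)) ∨ ((d → a) ∨ d)) → ((d ∨ a) → (d ∧ not b))): min(1, 1 − 1 + 0.97) = 0.97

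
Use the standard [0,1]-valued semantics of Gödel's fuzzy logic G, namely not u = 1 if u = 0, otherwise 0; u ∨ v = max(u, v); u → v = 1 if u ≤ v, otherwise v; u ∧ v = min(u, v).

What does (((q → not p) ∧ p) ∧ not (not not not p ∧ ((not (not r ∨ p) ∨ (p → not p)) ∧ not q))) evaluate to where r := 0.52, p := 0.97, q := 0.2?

0.00

not p: Gödel ¬ of 0.97 = 0 (operand ≠ 0)
(q → not p): 0.2 > 0, so result = 0
((q → not p) ∧ p) = min(0, 0.97) = 0
not p: Gödel ¬ of 0.97 = 0 (operand ≠ 0)
not not p: Gödel ¬ of 0 = 1 (operand is 0)
not not not p: Gödel ¬ of 1 = 0 (operand ≠ 0)
not r: Gödel ¬ of 0.52 = 0 (operand ≠ 0)
(not r ∨ p) = max(0, 0.97) = 0.97
not (not r ∨ p): Gödel ¬ of 0.97 = 0 (operand ≠ 0)
not p: Gödel ¬ of 0.97 = 0 (operand ≠ 0)
(p → not p): 0.97 > 0, so result = 0
(not (not r ∨ p) ∨ (p → not p)) = max(0, 0) = 0
not q: Gödel ¬ of 0.2 = 0 (operand ≠ 0)
((not (not r ∨ p) ∨ (p → not p)) ∧ not q) = min(0, 0) = 0
(not not not p ∧ ((not (not r ∨ p) ∨ (p → not p)) ∧ not q)) = min(0, 0) = 0
not (not not not p ∧ ((not (not r ∨ p) ∨ (p → not p)) ∧ not q)): Gödel ¬ of 0 = 1 (operand is 0)
(((q → not p) ∧ p) ∧ not (not not not p ∧ ((not (not r ∨ p) ∨ (p → not p)) ∧ not q))) = min(0, 1) = 0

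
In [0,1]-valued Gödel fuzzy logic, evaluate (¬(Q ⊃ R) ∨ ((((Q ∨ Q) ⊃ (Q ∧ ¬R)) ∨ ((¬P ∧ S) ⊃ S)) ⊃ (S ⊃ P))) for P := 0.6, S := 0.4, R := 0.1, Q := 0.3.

(Q ⊃ R): 0.3 > 0.1, so result = 0.1
¬(Q ⊃ R): Gödel ¬ of 0.1 = 0 (operand ≠ 0)
(Q ∨ Q) = max(0.3, 0.3) = 0.3
¬R: Gödel ¬ of 0.1 = 0 (operand ≠ 0)
(Q ∧ ¬R) = min(0.3, 0) = 0
((Q ∨ Q) ⊃ (Q ∧ ¬R)): 0.3 > 0, so result = 0
¬P: Gödel ¬ of 0.6 = 0 (operand ≠ 0)
(¬P ∧ S) = min(0, 0.4) = 0
((¬P ∧ S) ⊃ S): 0 ≤ 0.4, so result = 1
(((Q ∨ Q) ⊃ (Q ∧ ¬R)) ∨ ((¬P ∧ S) ⊃ S)) = max(0, 1) = 1
(S ⊃ P): 0.4 ≤ 0.6, so result = 1
((((Q ∨ Q) ⊃ (Q ∧ ¬R)) ∨ ((¬P ∧ S) ⊃ S)) ⊃ (S ⊃ P)): 1 ≤ 1, so result = 1
(¬(Q ⊃ R) ∨ ((((Q ∨ Q) ⊃ (Q ∧ ¬R)) ∨ ((¬P ∧ S) ⊃ S)) ⊃ (S ⊃ P))) = max(0, 1) = 1

1.00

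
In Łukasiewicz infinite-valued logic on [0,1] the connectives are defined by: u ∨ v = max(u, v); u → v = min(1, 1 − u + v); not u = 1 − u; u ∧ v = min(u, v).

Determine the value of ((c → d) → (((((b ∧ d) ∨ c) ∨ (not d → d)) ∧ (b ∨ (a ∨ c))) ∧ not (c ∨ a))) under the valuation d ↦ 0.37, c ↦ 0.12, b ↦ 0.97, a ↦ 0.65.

0.35

(c → d): min(1, 1 − 0.12 + 0.37) = 1
(b ∧ d) = min(0.97, 0.37) = 0.37
((b ∧ d) ∨ c) = max(0.37, 0.12) = 0.37
not d: Łukasiewicz ¬ gives 1 − 0.37 = 0.63
(not d → d): min(1, 1 − 0.63 + 0.37) = 0.74
(((b ∧ d) ∨ c) ∨ (not d → d)) = max(0.37, 0.74) = 0.74
(a ∨ c) = max(0.65, 0.12) = 0.65
(b ∨ (a ∨ c)) = max(0.97, 0.65) = 0.97
((((b ∧ d) ∨ c) ∨ (not d → d)) ∧ (b ∨ (a ∨ c))) = min(0.74, 0.97) = 0.74
(c ∨ a) = max(0.12, 0.65) = 0.65
not (c ∨ a): Łukasiewicz ¬ gives 1 − 0.65 = 0.35
(((((b ∧ d) ∨ c) ∨ (not d → d)) ∧ (b ∨ (a ∨ c))) ∧ not (c ∨ a)) = min(0.74, 0.35) = 0.35
((c → d) → (((((b ∧ d) ∨ c) ∨ (not d → d)) ∧ (b ∨ (a ∨ c))) ∧ not (c ∨ a))): min(1, 1 − 1 + 0.35) = 0.35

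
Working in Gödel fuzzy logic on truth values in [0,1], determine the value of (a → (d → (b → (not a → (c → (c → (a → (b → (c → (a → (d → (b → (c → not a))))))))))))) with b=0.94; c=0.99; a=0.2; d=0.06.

not a: Gödel ¬ of 0.2 = 0 (operand ≠ 0)
not a: Gödel ¬ of 0.2 = 0 (operand ≠ 0)
(c → not a): 0.99 > 0, so result = 0
(b → (c → not a)): 0.94 > 0, so result = 0
(d → (b → (c → not a))): 0.06 > 0, so result = 0
(a → (d → (b → (c → not a)))): 0.2 > 0, so result = 0
(c → (a → (d → (b → (c → not a))))): 0.99 > 0, so result = 0
(b → (c → (a → (d → (b → (c → not a)))))): 0.94 > 0, so result = 0
(a → (b → (c → (a → (d → (b → (c → not a))))))): 0.2 > 0, so result = 0
(c → (a → (b → (c → (a → (d → (b → (c → not a)))))))): 0.99 > 0, so result = 0
(c → (c → (a → (b → (c → (a → (d → (b → (c → not a))))))))): 0.99 > 0, so result = 0
(not a → (c → (c → (a → (b → (c → (a → (d → (b → (c → not a)))))))))): 0 ≤ 0, so result = 1
(b → (not a → (c → (c → (a → (b → (c → (a → (d → (b → (c → not a))))))))))): 0.94 ≤ 1, so result = 1
(d → (b → (not a → (c → (c → (a → (b → (c → (a → (d → (b → (c → not a)))))))))))): 0.06 ≤ 1, so result = 1
(a → (d → (b → (not a → (c → (c → (a → (b → (c → (a → (d → (b → (c → not a))))))))))))): 0.2 ≤ 1, so result = 1

1.00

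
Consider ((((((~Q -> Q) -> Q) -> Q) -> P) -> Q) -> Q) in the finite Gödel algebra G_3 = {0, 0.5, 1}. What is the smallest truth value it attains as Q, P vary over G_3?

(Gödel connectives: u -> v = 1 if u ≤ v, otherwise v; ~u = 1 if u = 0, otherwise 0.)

0.50

The minimum is attained at Q = 0.5, P = 0:
  ~Q: Gödel ¬ of 0.5 = 0 (operand ≠ 0)
  (~Q -> Q): 0 ≤ 0.5, so result = 1
  ((~Q -> Q) -> Q): 1 > 0.5, so result = 0.5
  (((~Q -> Q) -> Q) -> Q): 0.5 ≤ 0.5, so result = 1
  ((((~Q -> Q) -> Q) -> Q) -> P): 1 > 0, so result = 0
  (((((~Q -> Q) -> Q) -> Q) -> P) -> Q): 0 ≤ 0.5, so result = 1
  ((((((~Q -> Q) -> Q) -> Q) -> P) -> Q) -> Q): 1 > 0.5, so result = 0.5
Checking all 9 assignments confirms none give a value below 0.50.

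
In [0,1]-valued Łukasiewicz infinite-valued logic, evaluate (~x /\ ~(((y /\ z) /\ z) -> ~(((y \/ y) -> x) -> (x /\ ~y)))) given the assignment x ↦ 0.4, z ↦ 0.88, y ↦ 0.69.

0.29

~x: Łukasiewicz ¬ gives 1 − 0.4 = 0.6
(y /\ z) = min(0.69, 0.88) = 0.69
((y /\ z) /\ z) = min(0.69, 0.88) = 0.69
(y \/ y) = max(0.69, 0.69) = 0.69
((y \/ y) -> x): min(1, 1 − 0.69 + 0.4) = 0.71
~y: Łukasiewicz ¬ gives 1 − 0.69 = 0.31
(x /\ ~y) = min(0.4, 0.31) = 0.31
(((y \/ y) -> x) -> (x /\ ~y)): min(1, 1 − 0.71 + 0.31) = 0.6
~(((y \/ y) -> x) -> (x /\ ~y)): Łukasiewicz ¬ gives 1 − 0.6 = 0.4
(((y /\ z) /\ z) -> ~(((y \/ y) -> x) -> (x /\ ~y))): min(1, 1 − 0.69 + 0.4) = 0.71
~(((y /\ z) /\ z) -> ~(((y \/ y) -> x) -> (x /\ ~y))): Łukasiewicz ¬ gives 1 − 0.71 = 0.29
(~x /\ ~(((y /\ z) /\ z) -> ~(((y \/ y) -> x) -> (x /\ ~y)))) = min(0.6, 0.29) = 0.29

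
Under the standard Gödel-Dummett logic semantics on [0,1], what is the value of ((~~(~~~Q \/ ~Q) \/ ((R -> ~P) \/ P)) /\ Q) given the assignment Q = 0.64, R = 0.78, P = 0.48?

0.48

~Q: Gödel ¬ of 0.64 = 0 (operand ≠ 0)
~~Q: Gödel ¬ of 0 = 1 (operand is 0)
~~~Q: Gödel ¬ of 1 = 0 (operand ≠ 0)
~Q: Gödel ¬ of 0.64 = 0 (operand ≠ 0)
(~~~Q \/ ~Q) = max(0, 0) = 0
~(~~~Q \/ ~Q): Gödel ¬ of 0 = 1 (operand is 0)
~~(~~~Q \/ ~Q): Gödel ¬ of 1 = 0 (operand ≠ 0)
~P: Gödel ¬ of 0.48 = 0 (operand ≠ 0)
(R -> ~P): 0.78 > 0, so result = 0
((R -> ~P) \/ P) = max(0, 0.48) = 0.48
(~~(~~~Q \/ ~Q) \/ ((R -> ~P) \/ P)) = max(0, 0.48) = 0.48
((~~(~~~Q \/ ~Q) \/ ((R -> ~P) \/ P)) /\ Q) = min(0.48, 0.64) = 0.48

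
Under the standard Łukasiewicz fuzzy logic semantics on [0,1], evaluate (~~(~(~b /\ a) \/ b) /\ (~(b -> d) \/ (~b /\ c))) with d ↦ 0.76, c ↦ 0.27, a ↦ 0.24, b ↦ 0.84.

0.16

~b: Łukasiewicz ¬ gives 1 − 0.84 = 0.16
(~b /\ a) = min(0.16, 0.24) = 0.16
~(~b /\ a): Łukasiewicz ¬ gives 1 − 0.16 = 0.84
(~(~b /\ a) \/ b) = max(0.84, 0.84) = 0.84
~(~(~b /\ a) \/ b): Łukasiewicz ¬ gives 1 − 0.84 = 0.16
~~(~(~b /\ a) \/ b): Łukasiewicz ¬ gives 1 − 0.16 = 0.84
(b -> d): min(1, 1 − 0.84 + 0.76) = 0.92
~(b -> d): Łukasiewicz ¬ gives 1 − 0.92 = 0.08
~b: Łukasiewicz ¬ gives 1 − 0.84 = 0.16
(~b /\ c) = min(0.16, 0.27) = 0.16
(~(b -> d) \/ (~b /\ c)) = max(0.08, 0.16) = 0.16
(~~(~(~b /\ a) \/ b) /\ (~(b -> d) \/ (~b /\ c))) = min(0.84, 0.16) = 0.16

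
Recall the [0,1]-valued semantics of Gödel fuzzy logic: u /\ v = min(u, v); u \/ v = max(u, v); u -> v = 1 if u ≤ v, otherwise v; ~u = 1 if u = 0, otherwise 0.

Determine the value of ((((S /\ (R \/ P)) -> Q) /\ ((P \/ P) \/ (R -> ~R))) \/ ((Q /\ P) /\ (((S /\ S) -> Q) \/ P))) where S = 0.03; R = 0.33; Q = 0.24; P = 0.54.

(R \/ P) = max(0.33, 0.54) = 0.54
(S /\ (R \/ P)) = min(0.03, 0.54) = 0.03
((S /\ (R \/ P)) -> Q): 0.03 ≤ 0.24, so result = 1
(P \/ P) = max(0.54, 0.54) = 0.54
~R: Gödel ¬ of 0.33 = 0 (operand ≠ 0)
(R -> ~R): 0.33 > 0, so result = 0
((P \/ P) \/ (R -> ~R)) = max(0.54, 0) = 0.54
(((S /\ (R \/ P)) -> Q) /\ ((P \/ P) \/ (R -> ~R))) = min(1, 0.54) = 0.54
(Q /\ P) = min(0.24, 0.54) = 0.24
(S /\ S) = min(0.03, 0.03) = 0.03
((S /\ S) -> Q): 0.03 ≤ 0.24, so result = 1
(((S /\ S) -> Q) \/ P) = max(1, 0.54) = 1
((Q /\ P) /\ (((S /\ S) -> Q) \/ P)) = min(0.24, 1) = 0.24
((((S /\ (R \/ P)) -> Q) /\ ((P \/ P) \/ (R -> ~R))) \/ ((Q /\ P) /\ (((S /\ S) -> Q) \/ P))) = max(0.54, 0.24) = 0.54

0.54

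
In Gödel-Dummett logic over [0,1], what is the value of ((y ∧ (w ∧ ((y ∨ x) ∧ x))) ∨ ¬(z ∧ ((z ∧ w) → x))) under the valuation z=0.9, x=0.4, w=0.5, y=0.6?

(y ∨ x) = max(0.6, 0.4) = 0.6
((y ∨ x) ∧ x) = min(0.6, 0.4) = 0.4
(w ∧ ((y ∨ x) ∧ x)) = min(0.5, 0.4) = 0.4
(y ∧ (w ∧ ((y ∨ x) ∧ x))) = min(0.6, 0.4) = 0.4
(z ∧ w) = min(0.9, 0.5) = 0.5
((z ∧ w) → x): 0.5 > 0.4, so result = 0.4
(z ∧ ((z ∧ w) → x)) = min(0.9, 0.4) = 0.4
¬(z ∧ ((z ∧ w) → x)): Gödel ¬ of 0.4 = 0 (operand ≠ 0)
((y ∧ (w ∧ ((y ∨ x) ∧ x))) ∨ ¬(z ∧ ((z ∧ w) → x))) = max(0.4, 0) = 0.4

0.40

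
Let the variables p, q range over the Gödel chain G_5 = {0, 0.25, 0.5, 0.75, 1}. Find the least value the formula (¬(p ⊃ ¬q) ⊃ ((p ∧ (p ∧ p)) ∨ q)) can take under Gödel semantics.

0.25

The minimum is attained at p = 0.25, q = 0.25:
  ¬q: Gödel ¬ of 0.25 = 0 (operand ≠ 0)
  (p ⊃ ¬q): 0.25 > 0, so result = 0
  ¬(p ⊃ ¬q): Gödel ¬ of 0 = 1 (operand is 0)
  (p ∧ p) = min(0.25, 0.25) = 0.25
  (p ∧ (p ∧ p)) = min(0.25, 0.25) = 0.25
  ((p ∧ (p ∧ p)) ∨ q) = max(0.25, 0.25) = 0.25
  (¬(p ⊃ ¬q) ⊃ ((p ∧ (p ∧ p)) ∨ q)): 1 > 0.25, so result = 0.25
Checking all 25 assignments confirms none give a value below 0.25.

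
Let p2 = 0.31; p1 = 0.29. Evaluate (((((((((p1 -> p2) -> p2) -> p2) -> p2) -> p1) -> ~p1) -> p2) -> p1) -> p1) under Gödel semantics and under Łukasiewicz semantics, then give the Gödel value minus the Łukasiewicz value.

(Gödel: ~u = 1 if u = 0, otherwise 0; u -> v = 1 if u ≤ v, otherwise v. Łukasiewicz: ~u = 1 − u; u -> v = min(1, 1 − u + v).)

Gödel evaluation:
  (p1 -> p2): 0.29 ≤ 0.31, so result = 1
  ((p1 -> p2) -> p2): 1 > 0.31, so result = 0.31
  (((p1 -> p2) -> p2) -> p2): 0.31 ≤ 0.31, so result = 1
  ((((p1 -> p2) -> p2) -> p2) -> p2): 1 > 0.31, so result = 0.31
  (((((p1 -> p2) -> p2) -> p2) -> p2) -> p1): 0.31 > 0.29, so result = 0.29
  ~p1: Gödel ¬ of 0.29 = 0 (operand ≠ 0)
  ((((((p1 -> p2) -> p2) -> p2) -> p2) -> p1) -> ~p1): 0.29 > 0, so result = 0
  (((((((p1 -> p2) -> p2) -> p2) -> p2) -> p1) -> ~p1) -> p2): 0 ≤ 0.31, so result = 1
  ((((((((p1 -> p2) -> p2) -> p2) -> p2) -> p1) -> ~p1) -> p2) -> p1): 1 > 0.29, so result = 0.29
  (((((((((p1 -> p2) -> p2) -> p2) -> p2) -> p1) -> ~p1) -> p2) -> p1) -> p1): 0.29 ≤ 0.29, so result = 1
  Gödel value = 1
Łukasiewicz evaluation:
  (p1 -> p2): min(1, 1 − 0.29 + 0.31) = 1
  ((p1 -> p2) -> p2): min(1, 1 − 1 + 0.31) = 0.31
  (((p1 -> p2) -> p2) -> p2): min(1, 1 − 0.31 + 0.31) = 1
  ((((p1 -> p2) -> p2) -> p2) -> p2): min(1, 1 − 1 + 0.31) = 0.31
  (((((p1 -> p2) -> p2) -> p2) -> p2) -> p1): min(1, 1 − 0.31 + 0.29) = 0.98
  ~p1: Łukasiewicz ¬ gives 1 − 0.29 = 0.71
  ((((((p1 -> p2) -> p2) -> p2) -> p2) -> p1) -> ~p1): min(1, 1 − 0.98 + 0.71) = 0.73
  (((((((p1 -> p2) -> p2) -> p2) -> p2) -> p1) -> ~p1) -> p2): min(1, 1 − 0.73 + 0.31) = 0.58
  ((((((((p1 -> p2) -> p2) -> p2) -> p2) -> p1) -> ~p1) -> p2) -> p1): min(1, 1 − 0.58 + 0.29) = 0.71
  (((((((((p1 -> p2) -> p2) -> p2) -> p2) -> p1) -> ~p1) -> p2) -> p1) -> p1): min(1, 1 − 0.71 + 0.29) = 0.58
  Łukasiewicz value = 0.58
Difference: 1 − 0.58 = 0.42

0.42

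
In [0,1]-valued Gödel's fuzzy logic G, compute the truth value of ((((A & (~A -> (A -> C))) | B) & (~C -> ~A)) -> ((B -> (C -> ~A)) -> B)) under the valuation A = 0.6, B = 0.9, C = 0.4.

~A: Gödel ¬ of 0.6 = 0 (operand ≠ 0)
(A -> C): 0.6 > 0.4, so result = 0.4
(~A -> (A -> C)): 0 ≤ 0.4, so result = 1
(A & (~A -> (A -> C))) = min(0.6, 1) = 0.6
((A & (~A -> (A -> C))) | B) = max(0.6, 0.9) = 0.9
~C: Gödel ¬ of 0.4 = 0 (operand ≠ 0)
~A: Gödel ¬ of 0.6 = 0 (operand ≠ 0)
(~C -> ~A): 0 ≤ 0, so result = 1
(((A & (~A -> (A -> C))) | B) & (~C -> ~A)) = min(0.9, 1) = 0.9
~A: Gödel ¬ of 0.6 = 0 (operand ≠ 0)
(C -> ~A): 0.4 > 0, so result = 0
(B -> (C -> ~A)): 0.9 > 0, so result = 0
((B -> (C -> ~A)) -> B): 0 ≤ 0.9, so result = 1
((((A & (~A -> (A -> C))) | B) & (~C -> ~A)) -> ((B -> (C -> ~A)) -> B)): 0.9 ≤ 1, so result = 1

1.00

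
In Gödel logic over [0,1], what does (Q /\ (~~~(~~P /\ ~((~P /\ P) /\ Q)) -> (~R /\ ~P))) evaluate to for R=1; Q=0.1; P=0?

0.00

~P: Gödel ¬ of 0 = 1 (operand is 0)
~~P: Gödel ¬ of 1 = 0 (operand ≠ 0)
~P: Gödel ¬ of 0 = 1 (operand is 0)
(~P /\ P) = min(1, 0) = 0
((~P /\ P) /\ Q) = min(0, 0.1) = 0
~((~P /\ P) /\ Q): Gödel ¬ of 0 = 1 (operand is 0)
(~~P /\ ~((~P /\ P) /\ Q)) = min(0, 1) = 0
~(~~P /\ ~((~P /\ P) /\ Q)): Gödel ¬ of 0 = 1 (operand is 0)
~~(~~P /\ ~((~P /\ P) /\ Q)): Gödel ¬ of 1 = 0 (operand ≠ 0)
~~~(~~P /\ ~((~P /\ P) /\ Q)): Gödel ¬ of 0 = 1 (operand is 0)
~R: Gödel ¬ of 1 = 0 (operand ≠ 0)
~P: Gödel ¬ of 0 = 1 (operand is 0)
(~R /\ ~P) = min(0, 1) = 0
(~~~(~~P /\ ~((~P /\ P) /\ Q)) -> (~R /\ ~P)): 1 > 0, so result = 0
(Q /\ (~~~(~~P /\ ~((~P /\ P) /\ Q)) -> (~R /\ ~P))) = min(0.1, 0) = 0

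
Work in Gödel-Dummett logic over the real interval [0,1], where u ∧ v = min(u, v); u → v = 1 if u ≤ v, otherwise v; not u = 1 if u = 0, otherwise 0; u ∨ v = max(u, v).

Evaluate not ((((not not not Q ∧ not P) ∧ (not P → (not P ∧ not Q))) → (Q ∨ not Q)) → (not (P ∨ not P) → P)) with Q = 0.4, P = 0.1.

0.00

not Q: Gödel ¬ of 0.4 = 0 (operand ≠ 0)
not not Q: Gödel ¬ of 0 = 1 (operand is 0)
not not not Q: Gödel ¬ of 1 = 0 (operand ≠ 0)
not P: Gödel ¬ of 0.1 = 0 (operand ≠ 0)
(not not not Q ∧ not P) = min(0, 0) = 0
not P: Gödel ¬ of 0.1 = 0 (operand ≠ 0)
not P: Gödel ¬ of 0.1 = 0 (operand ≠ 0)
not Q: Gödel ¬ of 0.4 = 0 (operand ≠ 0)
(not P ∧ not Q) = min(0, 0) = 0
(not P → (not P ∧ not Q)): 0 ≤ 0, so result = 1
((not not not Q ∧ not P) ∧ (not P → (not P ∧ not Q))) = min(0, 1) = 0
not Q: Gödel ¬ of 0.4 = 0 (operand ≠ 0)
(Q ∨ not Q) = max(0.4, 0) = 0.4
(((not not not Q ∧ not P) ∧ (not P → (not P ∧ not Q))) → (Q ∨ not Q)): 0 ≤ 0.4, so result = 1
not P: Gödel ¬ of 0.1 = 0 (operand ≠ 0)
(P ∨ not P) = max(0.1, 0) = 0.1
not (P ∨ not P): Gödel ¬ of 0.1 = 0 (operand ≠ 0)
(not (P ∨ not P) → P): 0 ≤ 0.1, so result = 1
((((not not not Q ∧ not P) ∧ (not P → (not P ∧ not Q))) → (Q ∨ not Q)) → (not (P ∨ not P) → P)): 1 ≤ 1, so result = 1
not ((((not not not Q ∧ not P) ∧ (not P → (not P ∧ not Q))) → (Q ∨ not Q)) → (not (P ∨ not P) → P)): Gödel ¬ of 1 = 0 (operand ≠ 0)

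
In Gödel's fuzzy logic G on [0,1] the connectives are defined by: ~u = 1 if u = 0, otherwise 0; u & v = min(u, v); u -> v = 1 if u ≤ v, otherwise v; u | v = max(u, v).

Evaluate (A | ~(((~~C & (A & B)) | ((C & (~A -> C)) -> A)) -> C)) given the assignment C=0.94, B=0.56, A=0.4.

0.40

~C: Gödel ¬ of 0.94 = 0 (operand ≠ 0)
~~C: Gödel ¬ of 0 = 1 (operand is 0)
(A & B) = min(0.4, 0.56) = 0.4
(~~C & (A & B)) = min(1, 0.4) = 0.4
~A: Gödel ¬ of 0.4 = 0 (operand ≠ 0)
(~A -> C): 0 ≤ 0.94, so result = 1
(C & (~A -> C)) = min(0.94, 1) = 0.94
((C & (~A -> C)) -> A): 0.94 > 0.4, so result = 0.4
((~~C & (A & B)) | ((C & (~A -> C)) -> A)) = max(0.4, 0.4) = 0.4
(((~~C & (A & B)) | ((C & (~A -> C)) -> A)) -> C): 0.4 ≤ 0.94, so result = 1
~(((~~C & (A & B)) | ((C & (~A -> C)) -> A)) -> C): Gödel ¬ of 1 = 0 (operand ≠ 0)
(A | ~(((~~C & (A & B)) | ((C & (~A -> C)) -> A)) -> C)) = max(0.4, 0) = 0.4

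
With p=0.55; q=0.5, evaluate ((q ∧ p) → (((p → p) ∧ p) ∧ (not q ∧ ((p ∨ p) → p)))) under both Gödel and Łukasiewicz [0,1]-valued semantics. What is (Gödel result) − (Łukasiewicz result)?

Gödel evaluation:
  (q ∧ p) = min(0.5, 0.55) = 0.5
  (p → p): 0.55 ≤ 0.55, so result = 1
  ((p → p) ∧ p) = min(1, 0.55) = 0.55
  not q: Gödel ¬ of 0.5 = 0 (operand ≠ 0)
  (p ∨ p) = max(0.55, 0.55) = 0.55
  ((p ∨ p) → p): 0.55 ≤ 0.55, so result = 1
  (not q ∧ ((p ∨ p) → p)) = min(0, 1) = 0
  (((p → p) ∧ p) ∧ (not q ∧ ((p ∨ p) → p))) = min(0.55, 0) = 0
  ((q ∧ p) → (((p → p) ∧ p) ∧ (not q ∧ ((p ∨ p) → p)))): 0.5 > 0, so result = 0
  Gödel value = 0
Łukasiewicz evaluation:
  (q ∧ p) = min(0.5, 0.55) = 0.5
  (p → p): min(1, 1 − 0.55 + 0.55) = 1
  ((p → p) ∧ p) = min(1, 0.55) = 0.55
  not q: Łukasiewicz ¬ gives 1 − 0.5 = 0.5
  (p ∨ p) = max(0.55, 0.55) = 0.55
  ((p ∨ p) → p): min(1, 1 − 0.55 + 0.55) = 1
  (not q ∧ ((p ∨ p) → p)) = min(0.5, 1) = 0.5
  (((p → p) ∧ p) ∧ (not q ∧ ((p ∨ p) → p))) = min(0.55, 0.5) = 0.5
  ((q ∧ p) → (((p → p) ∧ p) ∧ (not q ∧ ((p ∨ p) → p)))): min(1, 1 − 0.5 + 0.5) = 1
  Łukasiewicz value = 1
Difference: 0 − 1 = -1.00

-1.00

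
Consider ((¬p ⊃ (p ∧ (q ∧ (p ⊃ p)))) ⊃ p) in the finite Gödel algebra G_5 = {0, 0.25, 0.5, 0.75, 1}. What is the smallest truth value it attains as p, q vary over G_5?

0.25

The minimum is attained at p = 0.25, q = 0:
  ¬p: Gödel ¬ of 0.25 = 0 (operand ≠ 0)
  (p ⊃ p): 0.25 ≤ 0.25, so result = 1
  (q ∧ (p ⊃ p)) = min(0, 1) = 0
  (p ∧ (q ∧ (p ⊃ p))) = min(0.25, 0) = 0
  (¬p ⊃ (p ∧ (q ∧ (p ⊃ p)))): 0 ≤ 0, so result = 1
  ((¬p ⊃ (p ∧ (q ∧ (p ⊃ p)))) ⊃ p): 1 > 0.25, so result = 0.25
Checking all 25 assignments confirms none give a value below 0.25.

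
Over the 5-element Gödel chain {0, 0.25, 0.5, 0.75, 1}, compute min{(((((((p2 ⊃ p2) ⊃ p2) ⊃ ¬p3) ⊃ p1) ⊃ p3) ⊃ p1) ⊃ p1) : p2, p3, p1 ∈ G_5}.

0.25

The minimum is attained at p2 = 0, p3 = 0, p1 = 0.25:
  (p2 ⊃ p2): 0 ≤ 0, so result = 1
  ((p2 ⊃ p2) ⊃ p2): 1 > 0, so result = 0
  ¬p3: Gödel ¬ of 0 = 1 (operand is 0)
  (((p2 ⊃ p2) ⊃ p2) ⊃ ¬p3): 0 ≤ 1, so result = 1
  ((((p2 ⊃ p2) ⊃ p2) ⊃ ¬p3) ⊃ p1): 1 > 0.25, so result = 0.25
  (((((p2 ⊃ p2) ⊃ p2) ⊃ ¬p3) ⊃ p1) ⊃ p3): 0.25 > 0, so result = 0
  ((((((p2 ⊃ p2) ⊃ p2) ⊃ ¬p3) ⊃ p1) ⊃ p3) ⊃ p1): 0 ≤ 0.25, so result = 1
  (((((((p2 ⊃ p2) ⊃ p2) ⊃ ¬p3) ⊃ p1) ⊃ p3) ⊃ p1) ⊃ p1): 1 > 0.25, so result = 0.25
Checking all 125 assignments confirms none give a value below 0.25.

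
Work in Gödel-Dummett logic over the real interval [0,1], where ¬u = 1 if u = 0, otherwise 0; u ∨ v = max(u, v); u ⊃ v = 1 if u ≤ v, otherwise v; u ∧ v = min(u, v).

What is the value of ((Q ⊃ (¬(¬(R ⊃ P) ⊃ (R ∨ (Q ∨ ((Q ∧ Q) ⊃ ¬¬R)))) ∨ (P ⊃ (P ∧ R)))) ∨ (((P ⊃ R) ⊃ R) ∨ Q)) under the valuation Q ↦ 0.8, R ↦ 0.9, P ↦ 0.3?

1.00

(R ⊃ P): 0.9 > 0.3, so result = 0.3
¬(R ⊃ P): Gödel ¬ of 0.3 = 0 (operand ≠ 0)
(Q ∧ Q) = min(0.8, 0.8) = 0.8
¬R: Gödel ¬ of 0.9 = 0 (operand ≠ 0)
¬¬R: Gödel ¬ of 0 = 1 (operand is 0)
((Q ∧ Q) ⊃ ¬¬R): 0.8 ≤ 1, so result = 1
(Q ∨ ((Q ∧ Q) ⊃ ¬¬R)) = max(0.8, 1) = 1
(R ∨ (Q ∨ ((Q ∧ Q) ⊃ ¬¬R))) = max(0.9, 1) = 1
(¬(R ⊃ P) ⊃ (R ∨ (Q ∨ ((Q ∧ Q) ⊃ ¬¬R)))): 0 ≤ 1, so result = 1
¬(¬(R ⊃ P) ⊃ (R ∨ (Q ∨ ((Q ∧ Q) ⊃ ¬¬R)))): Gödel ¬ of 1 = 0 (operand ≠ 0)
(P ∧ R) = min(0.3, 0.9) = 0.3
(P ⊃ (P ∧ R)): 0.3 ≤ 0.3, so result = 1
(¬(¬(R ⊃ P) ⊃ (R ∨ (Q ∨ ((Q ∧ Q) ⊃ ¬¬R)))) ∨ (P ⊃ (P ∧ R))) = max(0, 1) = 1
(Q ⊃ (¬(¬(R ⊃ P) ⊃ (R ∨ (Q ∨ ((Q ∧ Q) ⊃ ¬¬R)))) ∨ (P ⊃ (P ∧ R)))): 0.8 ≤ 1, so result = 1
(P ⊃ R): 0.3 ≤ 0.9, so result = 1
((P ⊃ R) ⊃ R): 1 > 0.9, so result = 0.9
(((P ⊃ R) ⊃ R) ∨ Q) = max(0.9, 0.8) = 0.9
((Q ⊃ (¬(¬(R ⊃ P) ⊃ (R ∨ (Q ∨ ((Q ∧ Q) ⊃ ¬¬R)))) ∨ (P ⊃ (P ∧ R)))) ∨ (((P ⊃ R) ⊃ R) ∨ Q)) = max(1, 0.9) = 1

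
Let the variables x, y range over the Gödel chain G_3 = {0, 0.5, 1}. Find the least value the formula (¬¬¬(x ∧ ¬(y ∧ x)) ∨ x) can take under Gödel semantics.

The minimum is attained at x = 0.5, y = 0:
  (y ∧ x) = min(0, 0.5) = 0
  ¬(y ∧ x): Gödel ¬ of 0 = 1 (operand is 0)
  (x ∧ ¬(y ∧ x)) = min(0.5, 1) = 0.5
  ¬(x ∧ ¬(y ∧ x)): Gödel ¬ of 0.5 = 0 (operand ≠ 0)
  ¬¬(x ∧ ¬(y ∧ x)): Gödel ¬ of 0 = 1 (operand is 0)
  ¬¬¬(x ∧ ¬(y ∧ x)): Gödel ¬ of 1 = 0 (operand ≠ 0)
  (¬¬¬(x ∧ ¬(y ∧ x)) ∨ x) = max(0, 0.5) = 0.5
Checking all 9 assignments confirms none give a value below 0.50.

0.50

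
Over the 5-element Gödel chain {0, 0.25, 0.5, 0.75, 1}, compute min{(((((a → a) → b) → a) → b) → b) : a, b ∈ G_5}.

The minimum is attained at a = 0, b = 0.25:
  (a → a): 0 ≤ 0, so result = 1
  ((a → a) → b): 1 > 0.25, so result = 0.25
  (((a → a) → b) → a): 0.25 > 0, so result = 0
  ((((a → a) → b) → a) → b): 0 ≤ 0.25, so result = 1
  (((((a → a) → b) → a) → b) → b): 1 > 0.25, so result = 0.25
Checking all 25 assignments confirms none give a value below 0.25.

0.25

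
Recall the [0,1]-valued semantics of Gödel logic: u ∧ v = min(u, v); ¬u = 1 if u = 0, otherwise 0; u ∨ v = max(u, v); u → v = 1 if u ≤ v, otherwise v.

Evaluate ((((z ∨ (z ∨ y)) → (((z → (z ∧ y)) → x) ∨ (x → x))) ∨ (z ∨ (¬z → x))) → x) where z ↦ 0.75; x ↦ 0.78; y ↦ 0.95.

(z ∨ y) = max(0.75, 0.95) = 0.95
(z ∨ (z ∨ y)) = max(0.75, 0.95) = 0.95
(z ∧ y) = min(0.75, 0.95) = 0.75
(z → (z ∧ y)): 0.75 ≤ 0.75, so result = 1
((z → (z ∧ y)) → x): 1 > 0.78, so result = 0.78
(x → x): 0.78 ≤ 0.78, so result = 1
(((z → (z ∧ y)) → x) ∨ (x → x)) = max(0.78, 1) = 1
((z ∨ (z ∨ y)) → (((z → (z ∧ y)) → x) ∨ (x → x))): 0.95 ≤ 1, so result = 1
¬z: Gödel ¬ of 0.75 = 0 (operand ≠ 0)
(¬z → x): 0 ≤ 0.78, so result = 1
(z ∨ (¬z → x)) = max(0.75, 1) = 1
(((z ∨ (z ∨ y)) → (((z → (z ∧ y)) → x) ∨ (x → x))) ∨ (z ∨ (¬z → x))) = max(1, 1) = 1
((((z ∨ (z ∨ y)) → (((z → (z ∧ y)) → x) ∨ (x → x))) ∨ (z ∨ (¬z → x))) → x): 1 > 0.78, so result = 0.78

0.78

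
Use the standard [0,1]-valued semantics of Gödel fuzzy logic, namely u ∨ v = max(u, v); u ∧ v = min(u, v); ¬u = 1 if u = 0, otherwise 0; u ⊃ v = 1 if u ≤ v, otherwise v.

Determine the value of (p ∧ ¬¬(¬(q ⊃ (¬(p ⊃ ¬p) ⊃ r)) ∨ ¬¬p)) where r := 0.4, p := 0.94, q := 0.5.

¬p: Gödel ¬ of 0.94 = 0 (operand ≠ 0)
(p ⊃ ¬p): 0.94 > 0, so result = 0
¬(p ⊃ ¬p): Gödel ¬ of 0 = 1 (operand is 0)
(¬(p ⊃ ¬p) ⊃ r): 1 > 0.4, so result = 0.4
(q ⊃ (¬(p ⊃ ¬p) ⊃ r)): 0.5 > 0.4, so result = 0.4
¬(q ⊃ (¬(p ⊃ ¬p) ⊃ r)): Gödel ¬ of 0.4 = 0 (operand ≠ 0)
¬p: Gödel ¬ of 0.94 = 0 (operand ≠ 0)
¬¬p: Gödel ¬ of 0 = 1 (operand is 0)
(¬(q ⊃ (¬(p ⊃ ¬p) ⊃ r)) ∨ ¬¬p) = max(0, 1) = 1
¬(¬(q ⊃ (¬(p ⊃ ¬p) ⊃ r)) ∨ ¬¬p): Gödel ¬ of 1 = 0 (operand ≠ 0)
¬¬(¬(q ⊃ (¬(p ⊃ ¬p) ⊃ r)) ∨ ¬¬p): Gödel ¬ of 0 = 1 (operand is 0)
(p ∧ ¬¬(¬(q ⊃ (¬(p ⊃ ¬p) ⊃ r)) ∨ ¬¬p)) = min(0.94, 1) = 0.94

0.94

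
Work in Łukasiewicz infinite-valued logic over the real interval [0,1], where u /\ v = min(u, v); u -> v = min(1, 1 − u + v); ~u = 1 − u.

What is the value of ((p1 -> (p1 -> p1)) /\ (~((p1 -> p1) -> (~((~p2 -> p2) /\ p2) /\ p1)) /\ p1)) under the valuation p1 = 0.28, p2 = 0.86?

(p1 -> p1): min(1, 1 − 0.28 + 0.28) = 1
(p1 -> (p1 -> p1)): min(1, 1 − 0.28 + 1) = 1
(p1 -> p1): min(1, 1 − 0.28 + 0.28) = 1
~p2: Łukasiewicz ¬ gives 1 − 0.86 = 0.14
(~p2 -> p2): min(1, 1 − 0.14 + 0.86) = 1
((~p2 -> p2) /\ p2) = min(1, 0.86) = 0.86
~((~p2 -> p2) /\ p2): Łukasiewicz ¬ gives 1 − 0.86 = 0.14
(~((~p2 -> p2) /\ p2) /\ p1) = min(0.14, 0.28) = 0.14
((p1 -> p1) -> (~((~p2 -> p2) /\ p2) /\ p1)): min(1, 1 − 1 + 0.14) = 0.14
~((p1 -> p1) -> (~((~p2 -> p2) /\ p2) /\ p1)): Łukasiewicz ¬ gives 1 − 0.14 = 0.86
(~((p1 -> p1) -> (~((~p2 -> p2) /\ p2) /\ p1)) /\ p1) = min(0.86, 0.28) = 0.28
((p1 -> (p1 -> p1)) /\ (~((p1 -> p1) -> (~((~p2 -> p2) /\ p2) /\ p1)) /\ p1)) = min(1, 0.28) = 0.28

0.28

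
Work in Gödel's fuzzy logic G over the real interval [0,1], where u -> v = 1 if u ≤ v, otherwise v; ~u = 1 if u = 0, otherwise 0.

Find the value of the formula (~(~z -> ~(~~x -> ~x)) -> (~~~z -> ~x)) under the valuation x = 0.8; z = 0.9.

1.00

~z: Gödel ¬ of 0.9 = 0 (operand ≠ 0)
~x: Gödel ¬ of 0.8 = 0 (operand ≠ 0)
~~x: Gödel ¬ of 0 = 1 (operand is 0)
~x: Gödel ¬ of 0.8 = 0 (operand ≠ 0)
(~~x -> ~x): 1 > 0, so result = 0
~(~~x -> ~x): Gödel ¬ of 0 = 1 (operand is 0)
(~z -> ~(~~x -> ~x)): 0 ≤ 1, so result = 1
~(~z -> ~(~~x -> ~x)): Gödel ¬ of 1 = 0 (operand ≠ 0)
~z: Gödel ¬ of 0.9 = 0 (operand ≠ 0)
~~z: Gödel ¬ of 0 = 1 (operand is 0)
~~~z: Gödel ¬ of 1 = 0 (operand ≠ 0)
~x: Gödel ¬ of 0.8 = 0 (operand ≠ 0)
(~~~z -> ~x): 0 ≤ 0, so result = 1
(~(~z -> ~(~~x -> ~x)) -> (~~~z -> ~x)): 0 ≤ 1, so result = 1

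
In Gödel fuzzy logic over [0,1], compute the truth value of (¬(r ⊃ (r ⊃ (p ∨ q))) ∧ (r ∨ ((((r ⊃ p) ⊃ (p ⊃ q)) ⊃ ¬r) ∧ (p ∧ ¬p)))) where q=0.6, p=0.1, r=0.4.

(p ∨ q) = max(0.1, 0.6) = 0.6
(r ⊃ (p ∨ q)): 0.4 ≤ 0.6, so result = 1
(r ⊃ (r ⊃ (p ∨ q))): 0.4 ≤ 1, so result = 1
¬(r ⊃ (r ⊃ (p ∨ q))): Gödel ¬ of 1 = 0 (operand ≠ 0)
(r ⊃ p): 0.4 > 0.1, so result = 0.1
(p ⊃ q): 0.1 ≤ 0.6, so result = 1
((r ⊃ p) ⊃ (p ⊃ q)): 0.1 ≤ 1, so result = 1
¬r: Gödel ¬ of 0.4 = 0 (operand ≠ 0)
(((r ⊃ p) ⊃ (p ⊃ q)) ⊃ ¬r): 1 > 0, so result = 0
¬p: Gödel ¬ of 0.1 = 0 (operand ≠ 0)
(p ∧ ¬p) = min(0.1, 0) = 0
((((r ⊃ p) ⊃ (p ⊃ q)) ⊃ ¬r) ∧ (p ∧ ¬p)) = min(0, 0) = 0
(r ∨ ((((r ⊃ p) ⊃ (p ⊃ q)) ⊃ ¬r) ∧ (p ∧ ¬p))) = max(0.4, 0) = 0.4
(¬(r ⊃ (r ⊃ (p ∨ q))) ∧ (r ∨ ((((r ⊃ p) ⊃ (p ⊃ q)) ⊃ ¬r) ∧ (p ∧ ¬p)))) = min(0, 0.4) = 0

0.00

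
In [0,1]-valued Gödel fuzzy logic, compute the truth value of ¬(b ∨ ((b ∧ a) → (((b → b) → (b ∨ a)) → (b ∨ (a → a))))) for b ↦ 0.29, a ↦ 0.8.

(b ∧ a) = min(0.29, 0.8) = 0.29
(b → b): 0.29 ≤ 0.29, so result = 1
(b ∨ a) = max(0.29, 0.8) = 0.8
((b → b) → (b ∨ a)): 1 > 0.8, so result = 0.8
(a → a): 0.8 ≤ 0.8, so result = 1
(b ∨ (a → a)) = max(0.29, 1) = 1
(((b → b) → (b ∨ a)) → (b ∨ (a → a))): 0.8 ≤ 1, so result = 1
((b ∧ a) → (((b → b) → (b ∨ a)) → (b ∨ (a → a)))): 0.29 ≤ 1, so result = 1
(b ∨ ((b ∧ a) → (((b → b) → (b ∨ a)) → (b ∨ (a → a))))) = max(0.29, 1) = 1
¬(b ∨ ((b ∧ a) → (((b → b) → (b ∨ a)) → (b ∨ (a → a))))): Gödel ¬ of 1 = 0 (operand ≠ 0)

0.00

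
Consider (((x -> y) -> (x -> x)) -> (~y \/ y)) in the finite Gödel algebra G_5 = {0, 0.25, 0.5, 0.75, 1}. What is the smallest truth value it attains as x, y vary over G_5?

0.25

The minimum is attained at x = 0, y = 0.25:
  (x -> y): 0 ≤ 0.25, so result = 1
  (x -> x): 0 ≤ 0, so result = 1
  ((x -> y) -> (x -> x)): 1 ≤ 1, so result = 1
  ~y: Gödel ¬ of 0.25 = 0 (operand ≠ 0)
  (~y \/ y) = max(0, 0.25) = 0.25
  (((x -> y) -> (x -> x)) -> (~y \/ y)): 1 > 0.25, so result = 0.25
Checking all 25 assignments confirms none give a value below 0.25.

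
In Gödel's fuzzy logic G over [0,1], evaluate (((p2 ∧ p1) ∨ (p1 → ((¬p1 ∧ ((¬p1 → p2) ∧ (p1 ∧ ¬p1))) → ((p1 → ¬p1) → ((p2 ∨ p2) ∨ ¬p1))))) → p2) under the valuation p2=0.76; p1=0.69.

0.76

(p2 ∧ p1) = min(0.76, 0.69) = 0.69
¬p1: Gödel ¬ of 0.69 = 0 (operand ≠ 0)
¬p1: Gödel ¬ of 0.69 = 0 (operand ≠ 0)
(¬p1 → p2): 0 ≤ 0.76, so result = 1
¬p1: Gödel ¬ of 0.69 = 0 (operand ≠ 0)
(p1 ∧ ¬p1) = min(0.69, 0) = 0
((¬p1 → p2) ∧ (p1 ∧ ¬p1)) = min(1, 0) = 0
(¬p1 ∧ ((¬p1 → p2) ∧ (p1 ∧ ¬p1))) = min(0, 0) = 0
¬p1: Gödel ¬ of 0.69 = 0 (operand ≠ 0)
(p1 → ¬p1): 0.69 > 0, so result = 0
(p2 ∨ p2) = max(0.76, 0.76) = 0.76
¬p1: Gödel ¬ of 0.69 = 0 (operand ≠ 0)
((p2 ∨ p2) ∨ ¬p1) = max(0.76, 0) = 0.76
((p1 → ¬p1) → ((p2 ∨ p2) ∨ ¬p1)): 0 ≤ 0.76, so result = 1
((¬p1 ∧ ((¬p1 → p2) ∧ (p1 ∧ ¬p1))) → ((p1 → ¬p1) → ((p2 ∨ p2) ∨ ¬p1))): 0 ≤ 1, so result = 1
(p1 → ((¬p1 ∧ ((¬p1 → p2) ∧ (p1 ∧ ¬p1))) → ((p1 → ¬p1) → ((p2 ∨ p2) ∨ ¬p1)))): 0.69 ≤ 1, so result = 1
((p2 ∧ p1) ∨ (p1 → ((¬p1 ∧ ((¬p1 → p2) ∧ (p1 ∧ ¬p1))) → ((p1 → ¬p1) → ((p2 ∨ p2) ∨ ¬p1))))) = max(0.69, 1) = 1
(((p2 ∧ p1) ∨ (p1 → ((¬p1 ∧ ((¬p1 → p2) ∧ (p1 ∧ ¬p1))) → ((p1 → ¬p1) → ((p2 ∨ p2) ∨ ¬p1))))) → p2): 1 > 0.76, so result = 0.76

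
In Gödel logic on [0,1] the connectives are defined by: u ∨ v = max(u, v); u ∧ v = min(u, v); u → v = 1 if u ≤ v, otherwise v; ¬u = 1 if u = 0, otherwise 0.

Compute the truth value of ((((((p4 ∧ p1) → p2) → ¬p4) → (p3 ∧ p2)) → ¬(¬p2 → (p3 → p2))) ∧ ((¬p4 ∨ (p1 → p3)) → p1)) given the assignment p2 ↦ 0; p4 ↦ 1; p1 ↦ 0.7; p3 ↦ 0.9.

0.70

(p4 ∧ p1) = min(1, 0.7) = 0.7
((p4 ∧ p1) → p2): 0.7 > 0, so result = 0
¬p4: Gödel ¬ of 1 = 0 (operand ≠ 0)
(((p4 ∧ p1) → p2) → ¬p4): 0 ≤ 0, so result = 1
(p3 ∧ p2) = min(0.9, 0) = 0
((((p4 ∧ p1) → p2) → ¬p4) → (p3 ∧ p2)): 1 > 0, so result = 0
¬p2: Gödel ¬ of 0 = 1 (operand is 0)
(p3 → p2): 0.9 > 0, so result = 0
(¬p2 → (p3 → p2)): 1 > 0, so result = 0
¬(¬p2 → (p3 → p2)): Gödel ¬ of 0 = 1 (operand is 0)
(((((p4 ∧ p1) → p2) → ¬p4) → (p3 ∧ p2)) → ¬(¬p2 → (p3 → p2))): 0 ≤ 1, so result = 1
¬p4: Gödel ¬ of 1 = 0 (operand ≠ 0)
(p1 → p3): 0.7 ≤ 0.9, so result = 1
(¬p4 ∨ (p1 → p3)) = max(0, 1) = 1
((¬p4 ∨ (p1 → p3)) → p1): 1 > 0.7, so result = 0.7
((((((p4 ∧ p1) → p2) → ¬p4) → (p3 ∧ p2)) → ¬(¬p2 → (p3 → p2))) ∧ ((¬p4 ∨ (p1 → p3)) → p1)) = min(1, 0.7) = 0.7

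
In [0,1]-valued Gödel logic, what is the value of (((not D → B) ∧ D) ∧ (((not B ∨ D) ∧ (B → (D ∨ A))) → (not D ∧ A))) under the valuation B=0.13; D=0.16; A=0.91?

0.00

not D: Gödel ¬ of 0.16 = 0 (operand ≠ 0)
(not D → B): 0 ≤ 0.13, so result = 1
((not D → B) ∧ D) = min(1, 0.16) = 0.16
not B: Gödel ¬ of 0.13 = 0 (operand ≠ 0)
(not B ∨ D) = max(0, 0.16) = 0.16
(D ∨ A) = max(0.16, 0.91) = 0.91
(B → (D ∨ A)): 0.13 ≤ 0.91, so result = 1
((not B ∨ D) ∧ (B → (D ∨ A))) = min(0.16, 1) = 0.16
not D: Gödel ¬ of 0.16 = 0 (operand ≠ 0)
(not D ∧ A) = min(0, 0.91) = 0
(((not B ∨ D) ∧ (B → (D ∨ A))) → (not D ∧ A)): 0.16 > 0, so result = 0
(((not D → B) ∧ D) ∧ (((not B ∨ D) ∧ (B → (D ∨ A))) → (not D ∧ A))) = min(0.16, 0) = 0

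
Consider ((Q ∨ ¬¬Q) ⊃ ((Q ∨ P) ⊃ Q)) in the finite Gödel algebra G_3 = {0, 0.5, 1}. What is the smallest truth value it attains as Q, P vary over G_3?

0.50

The minimum is attained at Q = 0.5, P = 1:
  ¬Q: Gödel ¬ of 0.5 = 0 (operand ≠ 0)
  ¬¬Q: Gödel ¬ of 0 = 1 (operand is 0)
  (Q ∨ ¬¬Q) = max(0.5, 1) = 1
  (Q ∨ P) = max(0.5, 1) = 1
  ((Q ∨ P) ⊃ Q): 1 > 0.5, so result = 0.5
  ((Q ∨ ¬¬Q) ⊃ ((Q ∨ P) ⊃ Q)): 1 > 0.5, so result = 0.5
Checking all 9 assignments confirms none give a value below 0.50.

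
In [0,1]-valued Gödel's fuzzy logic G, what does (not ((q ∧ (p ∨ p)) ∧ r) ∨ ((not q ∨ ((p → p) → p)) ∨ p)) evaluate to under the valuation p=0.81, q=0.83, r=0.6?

0.81

(p ∨ p) = max(0.81, 0.81) = 0.81
(q ∧ (p ∨ p)) = min(0.83, 0.81) = 0.81
((q ∧ (p ∨ p)) ∧ r) = min(0.81, 0.6) = 0.6
not ((q ∧ (p ∨ p)) ∧ r): Gödel ¬ of 0.6 = 0 (operand ≠ 0)
not q: Gödel ¬ of 0.83 = 0 (operand ≠ 0)
(p → p): 0.81 ≤ 0.81, so result = 1
((p → p) → p): 1 > 0.81, so result = 0.81
(not q ∨ ((p → p) → p)) = max(0, 0.81) = 0.81
((not q ∨ ((p → p) → p)) ∨ p) = max(0.81, 0.81) = 0.81
(not ((q ∧ (p ∨ p)) ∧ r) ∨ ((not q ∨ ((p → p) → p)) ∨ p)) = max(0, 0.81) = 0.81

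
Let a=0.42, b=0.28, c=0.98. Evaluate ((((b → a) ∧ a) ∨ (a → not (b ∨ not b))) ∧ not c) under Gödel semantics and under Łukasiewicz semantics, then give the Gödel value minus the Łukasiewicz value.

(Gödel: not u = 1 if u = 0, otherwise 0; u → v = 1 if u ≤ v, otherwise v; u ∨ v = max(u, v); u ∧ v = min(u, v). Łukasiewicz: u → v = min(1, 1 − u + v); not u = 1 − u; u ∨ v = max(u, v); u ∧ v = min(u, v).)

-0.02

Gödel evaluation:
  (b → a): 0.28 ≤ 0.42, so result = 1
  ((b → a) ∧ a) = min(1, 0.42) = 0.42
  not b: Gödel ¬ of 0.28 = 0 (operand ≠ 0)
  (b ∨ not b) = max(0.28, 0) = 0.28
  not (b ∨ not b): Gödel ¬ of 0.28 = 0 (operand ≠ 0)
  (a → not (b ∨ not b)): 0.42 > 0, so result = 0
  (((b → a) ∧ a) ∨ (a → not (b ∨ not b))) = max(0.42, 0) = 0.42
  not c: Gödel ¬ of 0.98 = 0 (operand ≠ 0)
  ((((b → a) ∧ a) ∨ (a → not (b ∨ not b))) ∧ not c) = min(0.42, 0) = 0
  Gödel value = 0
Łukasiewicz evaluation:
  (b → a): min(1, 1 − 0.28 + 0.42) = 1
  ((b → a) ∧ a) = min(1, 0.42) = 0.42
  not b: Łukasiewicz ¬ gives 1 − 0.28 = 0.72
  (b ∨ not b) = max(0.28, 0.72) = 0.72
  not (b ∨ not b): Łukasiewicz ¬ gives 1 − 0.72 = 0.28
  (a → not (b ∨ not b)): min(1, 1 − 0.42 + 0.28) = 0.86
  (((b → a) ∧ a) ∨ (a → not (b ∨ not b))) = max(0.42, 0.86) = 0.86
  not c: Łukasiewicz ¬ gives 1 − 0.98 = 0.02
  ((((b → a) ∧ a) ∨ (a → not (b ∨ not b))) ∧ not c) = min(0.86, 0.02) = 0.02
  Łukasiewicz value = 0.02
Difference: 0 − 0.02 = -0.02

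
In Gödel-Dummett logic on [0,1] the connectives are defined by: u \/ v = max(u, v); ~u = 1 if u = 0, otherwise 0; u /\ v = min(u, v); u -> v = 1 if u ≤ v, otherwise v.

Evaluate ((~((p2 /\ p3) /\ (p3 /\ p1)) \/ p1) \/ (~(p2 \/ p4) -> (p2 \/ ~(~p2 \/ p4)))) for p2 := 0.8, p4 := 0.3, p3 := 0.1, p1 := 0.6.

1.00

(p2 /\ p3) = min(0.8, 0.1) = 0.1
(p3 /\ p1) = min(0.1, 0.6) = 0.1
((p2 /\ p3) /\ (p3 /\ p1)) = min(0.1, 0.1) = 0.1
~((p2 /\ p3) /\ (p3 /\ p1)): Gödel ¬ of 0.1 = 0 (operand ≠ 0)
(~((p2 /\ p3) /\ (p3 /\ p1)) \/ p1) = max(0, 0.6) = 0.6
(p2 \/ p4) = max(0.8, 0.3) = 0.8
~(p2 \/ p4): Gödel ¬ of 0.8 = 0 (operand ≠ 0)
~p2: Gödel ¬ of 0.8 = 0 (operand ≠ 0)
(~p2 \/ p4) = max(0, 0.3) = 0.3
~(~p2 \/ p4): Gödel ¬ of 0.3 = 0 (operand ≠ 0)
(p2 \/ ~(~p2 \/ p4)) = max(0.8, 0) = 0.8
(~(p2 \/ p4) -> (p2 \/ ~(~p2 \/ p4))): 0 ≤ 0.8, so result = 1
((~((p2 /\ p3) /\ (p3 /\ p1)) \/ p1) \/ (~(p2 \/ p4) -> (p2 \/ ~(~p2 \/ p4)))) = max(0.6, 1) = 1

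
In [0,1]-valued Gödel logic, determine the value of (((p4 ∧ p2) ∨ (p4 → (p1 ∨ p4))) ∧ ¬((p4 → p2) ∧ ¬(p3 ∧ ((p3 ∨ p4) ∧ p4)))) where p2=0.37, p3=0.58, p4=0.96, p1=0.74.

1.00

(p4 ∧ p2) = min(0.96, 0.37) = 0.37
(p1 ∨ p4) = max(0.74, 0.96) = 0.96
(p4 → (p1 ∨ p4)): 0.96 ≤ 0.96, so result = 1
((p4 ∧ p2) ∨ (p4 → (p1 ∨ p4))) = max(0.37, 1) = 1
(p4 → p2): 0.96 > 0.37, so result = 0.37
(p3 ∨ p4) = max(0.58, 0.96) = 0.96
((p3 ∨ p4) ∧ p4) = min(0.96, 0.96) = 0.96
(p3 ∧ ((p3 ∨ p4) ∧ p4)) = min(0.58, 0.96) = 0.58
¬(p3 ∧ ((p3 ∨ p4) ∧ p4)): Gödel ¬ of 0.58 = 0 (operand ≠ 0)
((p4 → p2) ∧ ¬(p3 ∧ ((p3 ∨ p4) ∧ p4))) = min(0.37, 0) = 0
¬((p4 → p2) ∧ ¬(p3 ∧ ((p3 ∨ p4) ∧ p4))): Gödel ¬ of 0 = 1 (operand is 0)
(((p4 ∧ p2) ∨ (p4 → (p1 ∨ p4))) ∧ ¬((p4 → p2) ∧ ¬(p3 ∧ ((p3 ∨ p4) ∧ p4)))) = min(1, 1) = 1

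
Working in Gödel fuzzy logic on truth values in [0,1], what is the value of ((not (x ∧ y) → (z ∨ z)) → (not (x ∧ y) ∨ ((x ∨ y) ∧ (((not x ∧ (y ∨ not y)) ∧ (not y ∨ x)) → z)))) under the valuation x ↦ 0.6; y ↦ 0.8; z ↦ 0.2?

(x ∧ y) = min(0.6, 0.8) = 0.6
not (x ∧ y): Gödel ¬ of 0.6 = 0 (operand ≠ 0)
(z ∨ z) = max(0.2, 0.2) = 0.2
(not (x ∧ y) → (z ∨ z)): 0 ≤ 0.2, so result = 1
(x ∧ y) = min(0.6, 0.8) = 0.6
not (x ∧ y): Gödel ¬ of 0.6 = 0 (operand ≠ 0)
(x ∨ y) = max(0.6, 0.8) = 0.8
not x: Gödel ¬ of 0.6 = 0 (operand ≠ 0)
not y: Gödel ¬ of 0.8 = 0 (operand ≠ 0)
(y ∨ not y) = max(0.8, 0) = 0.8
(not x ∧ (y ∨ not y)) = min(0, 0.8) = 0
not y: Gödel ¬ of 0.8 = 0 (operand ≠ 0)
(not y ∨ x) = max(0, 0.6) = 0.6
((not x ∧ (y ∨ not y)) ∧ (not y ∨ x)) = min(0, 0.6) = 0
(((not x ∧ (y ∨ not y)) ∧ (not y ∨ x)) → z): 0 ≤ 0.2, so result = 1
((x ∨ y) ∧ (((not x ∧ (y ∨ not y)) ∧ (not y ∨ x)) → z)) = min(0.8, 1) = 0.8
(not (x ∧ y) ∨ ((x ∨ y) ∧ (((not x ∧ (y ∨ not y)) ∧ (not y ∨ x)) → z))) = max(0, 0.8) = 0.8
((not (x ∧ y) → (z ∨ z)) → (not (x ∧ y) ∨ ((x ∨ y) ∧ (((not x ∧ (y ∨ not y)) ∧ (not y ∨ x)) → z)))): 1 > 0.8, so result = 0.8

0.80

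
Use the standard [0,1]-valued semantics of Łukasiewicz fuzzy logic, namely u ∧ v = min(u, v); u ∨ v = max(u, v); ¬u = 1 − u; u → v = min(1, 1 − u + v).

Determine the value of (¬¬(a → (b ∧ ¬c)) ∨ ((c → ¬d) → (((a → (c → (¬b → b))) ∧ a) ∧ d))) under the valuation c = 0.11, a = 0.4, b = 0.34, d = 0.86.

0.94

¬c: Łukasiewicz ¬ gives 1 − 0.11 = 0.89
(b ∧ ¬c) = min(0.34, 0.89) = 0.34
(a → (b ∧ ¬c)): min(1, 1 − 0.4 + 0.34) = 0.94
¬(a → (b ∧ ¬c)): Łukasiewicz ¬ gives 1 − 0.94 = 0.06
¬¬(a → (b ∧ ¬c)): Łukasiewicz ¬ gives 1 − 0.06 = 0.94
¬d: Łukasiewicz ¬ gives 1 − 0.86 = 0.14
(c → ¬d): min(1, 1 − 0.11 + 0.14) = 1
¬b: Łukasiewicz ¬ gives 1 − 0.34 = 0.66
(¬b → b): min(1, 1 − 0.66 + 0.34) = 0.68
(c → (¬b → b)): min(1, 1 − 0.11 + 0.68) = 1
(a → (c → (¬b → b))): min(1, 1 − 0.4 + 1) = 1
((a → (c → (¬b → b))) ∧ a) = min(1, 0.4) = 0.4
(((a → (c → (¬b → b))) ∧ a) ∧ d) = min(0.4, 0.86) = 0.4
((c → ¬d) → (((a → (c → (¬b → b))) ∧ a) ∧ d)): min(1, 1 − 1 + 0.4) = 0.4
(¬¬(a → (b ∧ ¬c)) ∨ ((c → ¬d) → (((a → (c → (¬b → b))) ∧ a) ∧ d))) = max(0.94, 0.4) = 0.94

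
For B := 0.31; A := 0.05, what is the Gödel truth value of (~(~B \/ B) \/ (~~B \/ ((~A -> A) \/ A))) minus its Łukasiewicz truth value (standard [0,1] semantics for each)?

0.69

Gödel evaluation:
  ~B: Gödel ¬ of 0.31 = 0 (operand ≠ 0)
  (~B \/ B) = max(0, 0.31) = 0.31
  ~(~B \/ B): Gödel ¬ of 0.31 = 0 (operand ≠ 0)
  ~B: Gödel ¬ of 0.31 = 0 (operand ≠ 0)
  ~~B: Gödel ¬ of 0 = 1 (operand is 0)
  ~A: Gödel ¬ of 0.05 = 0 (operand ≠ 0)
  (~A -> A): 0 ≤ 0.05, so result = 1
  ((~A -> A) \/ A) = max(1, 0.05) = 1
  (~~B \/ ((~A -> A) \/ A)) = max(1, 1) = 1
  (~(~B \/ B) \/ (~~B \/ ((~A -> A) \/ A))) = max(0, 1) = 1
  Gödel value = 1
Łukasiewicz evaluation:
  ~B: Łukasiewicz ¬ gives 1 − 0.31 = 0.69
  (~B \/ B) = max(0.69, 0.31) = 0.69
  ~(~B \/ B): Łukasiewicz ¬ gives 1 − 0.69 = 0.31
  ~B: Łukasiewicz ¬ gives 1 − 0.31 = 0.69
  ~~B: Łukasiewicz ¬ gives 1 − 0.69 = 0.31
  ~A: Łukasiewicz ¬ gives 1 − 0.05 = 0.95
  (~A -> A): min(1, 1 − 0.95 + 0.05) = 0.1
  ((~A -> A) \/ A) = max(0.1, 0.05) = 0.1
  (~~B \/ ((~A -> A) \/ A)) = max(0.31, 0.1) = 0.31
  (~(~B \/ B) \/ (~~B \/ ((~A -> A) \/ A))) = max(0.31, 0.31) = 0.31
  Łukasiewicz value = 0.31
Difference: 1 − 0.31 = 0.69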